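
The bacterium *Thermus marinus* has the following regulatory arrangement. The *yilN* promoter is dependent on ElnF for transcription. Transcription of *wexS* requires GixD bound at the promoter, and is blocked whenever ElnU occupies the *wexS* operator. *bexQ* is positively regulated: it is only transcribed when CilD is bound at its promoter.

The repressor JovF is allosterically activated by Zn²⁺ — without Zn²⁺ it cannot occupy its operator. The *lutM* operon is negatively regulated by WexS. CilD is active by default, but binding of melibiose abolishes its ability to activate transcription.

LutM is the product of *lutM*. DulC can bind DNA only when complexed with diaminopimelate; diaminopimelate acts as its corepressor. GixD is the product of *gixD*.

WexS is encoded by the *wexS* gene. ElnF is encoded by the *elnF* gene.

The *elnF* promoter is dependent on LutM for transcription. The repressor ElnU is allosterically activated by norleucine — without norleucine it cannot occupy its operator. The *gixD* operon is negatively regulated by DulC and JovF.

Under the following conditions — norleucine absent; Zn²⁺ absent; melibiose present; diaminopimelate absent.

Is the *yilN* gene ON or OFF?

OFF

Diaminopimelate is absent, so DulC is inactive.
Zn²⁺ is absent, so JovF is inactive.
With no repressor bound, *gixD* is transcribed.
So GixD is produced and active.
Norleucine is absent, so ElnU is inactive.
No repressor is bound and GixD is active, so *wexS* is transcribed.
So WexS is produced and active.
With repressor WexS bound, *lutM* is not transcribed.
So LutM is not produced.
Required activator LutM is absent, so *elnF* is not transcribed.
So ElnF is not produced.
Required activator ElnF is absent, so *yilN* is not transcribed.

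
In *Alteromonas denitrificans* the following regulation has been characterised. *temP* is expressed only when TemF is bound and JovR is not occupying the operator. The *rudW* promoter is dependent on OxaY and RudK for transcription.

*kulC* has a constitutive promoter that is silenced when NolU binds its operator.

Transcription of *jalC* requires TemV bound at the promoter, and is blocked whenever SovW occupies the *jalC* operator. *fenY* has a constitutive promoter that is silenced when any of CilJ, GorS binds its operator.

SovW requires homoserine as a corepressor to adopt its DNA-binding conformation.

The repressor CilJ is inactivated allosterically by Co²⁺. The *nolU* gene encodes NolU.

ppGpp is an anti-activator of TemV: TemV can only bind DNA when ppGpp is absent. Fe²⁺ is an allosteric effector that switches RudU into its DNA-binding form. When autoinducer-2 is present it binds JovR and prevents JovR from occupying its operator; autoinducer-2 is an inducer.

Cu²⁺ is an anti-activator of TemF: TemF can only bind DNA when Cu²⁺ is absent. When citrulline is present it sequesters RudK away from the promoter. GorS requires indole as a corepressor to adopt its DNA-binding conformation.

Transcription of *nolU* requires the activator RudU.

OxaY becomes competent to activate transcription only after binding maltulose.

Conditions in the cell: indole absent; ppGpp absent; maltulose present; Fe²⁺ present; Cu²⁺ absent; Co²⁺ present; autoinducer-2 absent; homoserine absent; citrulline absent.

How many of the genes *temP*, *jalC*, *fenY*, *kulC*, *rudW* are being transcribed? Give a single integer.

Autoinducer-2 is absent, so JovR is active.
Cu²⁺ is absent, so TemF is active.
With repressor JovR bound, *temP* is not transcribed.
→ *temP* is OFF.
ppGpp is absent, so TemV is active.
Homoserine is absent, so SovW is inactive.
No repressor is bound and TemV is active, so *jalC* is transcribed.
→ *jalC* is ON.
Co²⁺ is present, so CilJ is inactive.
Indole is absent, so GorS is inactive.
With no repressor bound, *fenY* is transcribed.
→ *fenY* is ON.
Fe²⁺ is present, so RudU is active.
No repressor is bound and RudU is active, so *nolU* is transcribed.
So NolU is produced and active.
With repressor NolU bound, *kulC* is not transcribed.
→ *kulC* is OFF.
Maltulose is present, so OxaY is active.
Citrulline is absent, so RudK is active.
No repressor is bound and OxaY and RudK are active, so *rudW* is transcribed.
→ *rudW* is ON.
3 of the 5 genes are transcribed.

3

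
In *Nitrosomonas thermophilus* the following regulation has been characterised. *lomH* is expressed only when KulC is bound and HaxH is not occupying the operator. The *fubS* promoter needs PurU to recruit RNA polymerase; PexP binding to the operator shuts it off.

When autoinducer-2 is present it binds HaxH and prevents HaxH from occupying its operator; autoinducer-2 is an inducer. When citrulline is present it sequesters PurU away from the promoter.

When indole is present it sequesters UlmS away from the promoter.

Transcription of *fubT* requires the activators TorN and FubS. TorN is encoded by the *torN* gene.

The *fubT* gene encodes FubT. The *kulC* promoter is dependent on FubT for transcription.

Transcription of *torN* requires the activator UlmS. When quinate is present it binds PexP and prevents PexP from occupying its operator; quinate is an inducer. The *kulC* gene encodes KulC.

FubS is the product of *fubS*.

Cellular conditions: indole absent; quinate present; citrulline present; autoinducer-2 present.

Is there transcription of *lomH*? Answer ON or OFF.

OFF

Indole is absent, so UlmS is active.
No repressor is bound and UlmS is active, so *torN* is transcribed.
So TorN is produced and active.
Quinate is present, so PexP is inactive.
Citrulline is present, so PurU is inactive.
Required activator PurU is absent, so *fubS* is not transcribed.
So FubS is not produced.
Required activator FubS is absent, so *fubT* is not transcribed.
So FubT is not produced.
Required activator FubT is absent, so *kulC* is not transcribed.
So KulC is not produced.
Autoinducer-2 is present, so HaxH is inactive.
Required activator KulC is absent, so *lomH* is not transcribed.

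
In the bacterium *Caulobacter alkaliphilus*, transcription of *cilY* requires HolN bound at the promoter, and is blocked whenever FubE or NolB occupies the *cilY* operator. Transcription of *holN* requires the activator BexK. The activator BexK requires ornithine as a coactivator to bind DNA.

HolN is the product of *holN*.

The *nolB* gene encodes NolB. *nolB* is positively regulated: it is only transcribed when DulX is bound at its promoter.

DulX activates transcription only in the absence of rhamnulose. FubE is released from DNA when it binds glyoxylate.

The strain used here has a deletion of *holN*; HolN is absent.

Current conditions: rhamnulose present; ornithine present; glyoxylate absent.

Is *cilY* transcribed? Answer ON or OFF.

Glyoxylate is absent, so FubE is active.
Rhamnulose is present, so DulX is inactive.
Required activator DulX is absent, so *nolB* is not transcribed.
So NolB is not produced.
HolN is non-functional in this strain, so it has no effect.
With repressor FubE bound, *cilY* is not transcribed.

OFF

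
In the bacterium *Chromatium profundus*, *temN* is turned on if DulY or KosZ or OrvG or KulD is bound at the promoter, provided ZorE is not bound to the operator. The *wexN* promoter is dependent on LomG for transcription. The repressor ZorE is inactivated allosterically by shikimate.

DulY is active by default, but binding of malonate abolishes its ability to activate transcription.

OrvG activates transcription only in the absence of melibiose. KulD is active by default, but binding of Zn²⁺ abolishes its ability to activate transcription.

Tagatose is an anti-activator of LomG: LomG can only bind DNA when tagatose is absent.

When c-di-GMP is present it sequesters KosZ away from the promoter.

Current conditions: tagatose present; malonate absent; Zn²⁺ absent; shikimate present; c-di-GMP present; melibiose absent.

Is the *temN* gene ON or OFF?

ON

Malonate is absent, so DulY is active.
c-di-GMP is present, so KosZ is inactive.
Melibiose is absent, so OrvG is active.
Shikimate is present, so ZorE is inactive.
Zn²⁺ is absent, so KulD is active.
Activator DulY is present, so *temN* is transcribed.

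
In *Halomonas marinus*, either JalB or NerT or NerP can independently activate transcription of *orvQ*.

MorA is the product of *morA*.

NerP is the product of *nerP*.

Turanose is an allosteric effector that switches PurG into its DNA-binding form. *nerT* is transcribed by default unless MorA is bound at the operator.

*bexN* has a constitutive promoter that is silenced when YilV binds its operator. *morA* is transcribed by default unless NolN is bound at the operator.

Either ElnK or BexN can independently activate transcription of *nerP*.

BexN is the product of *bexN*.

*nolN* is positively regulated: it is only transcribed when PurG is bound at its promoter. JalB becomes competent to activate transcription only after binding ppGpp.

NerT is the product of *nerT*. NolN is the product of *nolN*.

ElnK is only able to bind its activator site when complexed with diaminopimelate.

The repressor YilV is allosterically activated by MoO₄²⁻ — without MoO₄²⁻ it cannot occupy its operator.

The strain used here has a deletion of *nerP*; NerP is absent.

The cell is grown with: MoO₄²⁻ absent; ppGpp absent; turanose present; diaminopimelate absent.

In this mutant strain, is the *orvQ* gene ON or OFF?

ON

ppGpp is absent, so JalB is inactive.
Turanose is present, so PurG is active.
No repressor is bound and PurG is active, so *nolN* is transcribed.
So NolN is produced and active.
With repressor NolN bound, *morA* is not transcribed.
So MorA is not produced.
With no repressor bound, *nerT* is transcribed.
So NerT is produced and active.
NerP is non-functional in this strain, so it has no effect.
Activator NerT is present, so *orvQ* is transcribed.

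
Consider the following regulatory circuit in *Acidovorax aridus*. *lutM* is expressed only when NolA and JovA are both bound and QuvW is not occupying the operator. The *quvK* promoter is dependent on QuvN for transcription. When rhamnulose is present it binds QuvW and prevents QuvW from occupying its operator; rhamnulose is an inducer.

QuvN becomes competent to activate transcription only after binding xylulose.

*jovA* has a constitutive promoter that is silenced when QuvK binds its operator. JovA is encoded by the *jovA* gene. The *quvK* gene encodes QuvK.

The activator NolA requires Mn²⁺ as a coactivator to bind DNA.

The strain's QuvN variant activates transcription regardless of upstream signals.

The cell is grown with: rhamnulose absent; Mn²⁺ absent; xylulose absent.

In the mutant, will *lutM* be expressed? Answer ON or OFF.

OFF

Rhamnulose is absent, so QuvW is active.
Mn²⁺ is absent, so NolA is inactive.
QuvN is constitutively active in this strain.
No repressor is bound and QuvN is active, so *quvK* is transcribed.
So QuvK is produced and active.
With repressor QuvK bound, *jovA* is not transcribed.
So JovA is not produced.
With repressor QuvW bound, *lutM* is not transcribed.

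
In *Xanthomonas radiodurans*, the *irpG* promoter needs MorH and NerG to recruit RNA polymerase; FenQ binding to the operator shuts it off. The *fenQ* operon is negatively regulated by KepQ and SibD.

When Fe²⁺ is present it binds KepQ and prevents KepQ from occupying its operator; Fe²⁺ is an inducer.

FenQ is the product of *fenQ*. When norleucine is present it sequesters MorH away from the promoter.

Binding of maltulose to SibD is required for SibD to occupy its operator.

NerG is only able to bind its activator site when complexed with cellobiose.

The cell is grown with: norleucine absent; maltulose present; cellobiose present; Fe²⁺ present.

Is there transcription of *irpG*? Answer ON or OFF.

Fe²⁺ is present, so KepQ is inactive.
Maltulose is present, so SibD is active.
With repressor SibD bound, *fenQ* is not transcribed.
So FenQ is not produced.
Norleucine is absent, so MorH is active.
Cellobiose is present, so NerG is active.
No repressor is bound and MorH and NerG are active, so *irpG* is transcribed.

ON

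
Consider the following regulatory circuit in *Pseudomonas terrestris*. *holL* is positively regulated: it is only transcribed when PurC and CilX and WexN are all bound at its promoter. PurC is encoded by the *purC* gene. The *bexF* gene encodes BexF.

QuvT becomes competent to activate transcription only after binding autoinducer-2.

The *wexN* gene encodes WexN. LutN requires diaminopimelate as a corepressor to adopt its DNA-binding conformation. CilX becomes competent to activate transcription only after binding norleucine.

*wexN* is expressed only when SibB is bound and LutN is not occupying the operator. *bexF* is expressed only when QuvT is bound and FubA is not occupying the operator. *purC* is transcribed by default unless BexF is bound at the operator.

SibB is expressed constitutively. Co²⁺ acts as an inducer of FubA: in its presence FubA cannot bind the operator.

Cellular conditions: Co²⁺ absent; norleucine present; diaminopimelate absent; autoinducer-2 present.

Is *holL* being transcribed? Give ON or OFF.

ON

Autoinducer-2 is present, so QuvT is active.
Co²⁺ is absent, so FubA is active.
With repressor FubA bound, *bexF* is not transcribed.
So BexF is not produced.
With no repressor bound, *purC* is transcribed.
So PurC is produced and active.
Norleucine is present, so CilX is active.
Diaminopimelate is absent, so LutN is inactive.
SibB is produced constitutively and is active.
No repressor is bound and SibB is active, so *wexN* is transcribed.
So WexN is produced and active.
No repressor is bound and PurC and CilX and WexN are active, so *holL* is transcribed.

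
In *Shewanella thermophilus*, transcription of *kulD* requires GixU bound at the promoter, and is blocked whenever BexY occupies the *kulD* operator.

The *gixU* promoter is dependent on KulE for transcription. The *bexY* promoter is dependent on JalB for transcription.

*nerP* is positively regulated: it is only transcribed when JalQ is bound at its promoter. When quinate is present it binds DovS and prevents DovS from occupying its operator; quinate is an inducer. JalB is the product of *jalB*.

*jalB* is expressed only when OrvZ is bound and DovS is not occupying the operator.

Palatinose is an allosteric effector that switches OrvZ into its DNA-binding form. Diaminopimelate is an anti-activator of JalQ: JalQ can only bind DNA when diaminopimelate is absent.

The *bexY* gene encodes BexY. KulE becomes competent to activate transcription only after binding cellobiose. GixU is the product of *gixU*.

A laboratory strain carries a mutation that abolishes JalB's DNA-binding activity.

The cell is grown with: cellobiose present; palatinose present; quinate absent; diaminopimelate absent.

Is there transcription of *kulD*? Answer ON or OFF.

JalB is non-functional in this strain, so it has no effect.
Required activator JalB is absent, so *bexY* is not transcribed.
So BexY is not produced.
Cellobiose is present, so KulE is active.
No repressor is bound and KulE is active, so *gixU* is transcribed.
So GixU is produced and active.
No repressor is bound and GixU is active, so *kulD* is transcribed.

ON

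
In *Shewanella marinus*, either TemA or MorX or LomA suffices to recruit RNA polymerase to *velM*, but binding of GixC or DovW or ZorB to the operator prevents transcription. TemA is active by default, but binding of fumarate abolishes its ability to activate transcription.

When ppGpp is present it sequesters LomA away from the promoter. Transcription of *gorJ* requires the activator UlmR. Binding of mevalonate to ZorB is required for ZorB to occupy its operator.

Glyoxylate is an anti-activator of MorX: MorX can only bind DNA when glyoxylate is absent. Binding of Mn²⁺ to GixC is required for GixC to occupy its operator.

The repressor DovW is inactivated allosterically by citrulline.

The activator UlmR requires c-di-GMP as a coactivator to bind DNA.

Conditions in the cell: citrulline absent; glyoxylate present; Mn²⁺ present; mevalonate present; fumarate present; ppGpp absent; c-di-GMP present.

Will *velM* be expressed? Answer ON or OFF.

Mn²⁺ is present, so GixC is active.
Fumarate is present, so TemA is inactive.
Glyoxylate is present, so MorX is inactive.
Citrulline is absent, so DovW is active.
ppGpp is absent, so LomA is active.
Mevalonate is present, so ZorB is active.
With repressor GixC bound, *velM* is not transcribed.

OFF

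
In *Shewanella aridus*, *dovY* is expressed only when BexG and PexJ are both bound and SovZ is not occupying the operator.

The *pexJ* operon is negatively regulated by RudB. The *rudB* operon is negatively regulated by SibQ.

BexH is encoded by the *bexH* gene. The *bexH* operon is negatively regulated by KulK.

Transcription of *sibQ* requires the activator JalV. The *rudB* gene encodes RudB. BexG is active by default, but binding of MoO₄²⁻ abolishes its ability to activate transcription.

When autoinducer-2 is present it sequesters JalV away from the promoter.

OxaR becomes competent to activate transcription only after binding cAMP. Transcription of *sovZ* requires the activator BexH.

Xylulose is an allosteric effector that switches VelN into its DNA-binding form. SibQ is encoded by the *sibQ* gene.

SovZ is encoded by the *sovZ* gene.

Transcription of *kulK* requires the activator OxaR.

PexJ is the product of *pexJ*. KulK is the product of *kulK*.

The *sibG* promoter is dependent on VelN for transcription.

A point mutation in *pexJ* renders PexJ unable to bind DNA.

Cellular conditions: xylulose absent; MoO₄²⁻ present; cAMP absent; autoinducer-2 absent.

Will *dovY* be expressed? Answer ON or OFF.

cAMP is absent, so OxaR is inactive.
Required activator OxaR is absent, so *kulK* is not transcribed.
So KulK is not produced.
With no repressor bound, *bexH* is transcribed.
So BexH is produced and active.
No repressor is bound and BexH is active, so *sovZ* is transcribed.
So SovZ is produced and active.
MoO₄²⁻ is present, so BexG is inactive.
PexJ is non-functional in this strain, so it has no effect.
With repressor SovZ bound, *dovY* is not transcribed.

OFF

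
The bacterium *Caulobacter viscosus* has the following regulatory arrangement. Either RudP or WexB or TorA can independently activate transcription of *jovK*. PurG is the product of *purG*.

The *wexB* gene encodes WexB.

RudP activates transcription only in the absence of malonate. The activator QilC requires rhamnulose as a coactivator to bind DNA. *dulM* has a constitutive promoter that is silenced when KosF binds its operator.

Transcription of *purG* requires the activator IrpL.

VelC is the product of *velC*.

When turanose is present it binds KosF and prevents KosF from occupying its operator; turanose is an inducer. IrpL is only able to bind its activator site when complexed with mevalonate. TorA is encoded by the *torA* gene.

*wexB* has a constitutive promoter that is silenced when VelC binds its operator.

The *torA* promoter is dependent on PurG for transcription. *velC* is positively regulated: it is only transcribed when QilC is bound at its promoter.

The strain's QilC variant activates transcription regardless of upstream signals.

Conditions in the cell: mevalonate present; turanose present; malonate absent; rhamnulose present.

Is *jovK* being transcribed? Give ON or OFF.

ON

Malonate is absent, so RudP is active.
QilC is constitutively active in this strain.
No repressor is bound and QilC is active, so *velC* is transcribed.
So VelC is produced and active.
With repressor VelC bound, *wexB* is not transcribed.
So WexB is not produced.
Mevalonate is present, so IrpL is active.
No repressor is bound and IrpL is active, so *purG* is transcribed.
So PurG is produced and active.
No repressor is bound and PurG is active, so *torA* is transcribed.
So TorA is produced and active.
Activator RudP is present, so *jovK* is transcribed.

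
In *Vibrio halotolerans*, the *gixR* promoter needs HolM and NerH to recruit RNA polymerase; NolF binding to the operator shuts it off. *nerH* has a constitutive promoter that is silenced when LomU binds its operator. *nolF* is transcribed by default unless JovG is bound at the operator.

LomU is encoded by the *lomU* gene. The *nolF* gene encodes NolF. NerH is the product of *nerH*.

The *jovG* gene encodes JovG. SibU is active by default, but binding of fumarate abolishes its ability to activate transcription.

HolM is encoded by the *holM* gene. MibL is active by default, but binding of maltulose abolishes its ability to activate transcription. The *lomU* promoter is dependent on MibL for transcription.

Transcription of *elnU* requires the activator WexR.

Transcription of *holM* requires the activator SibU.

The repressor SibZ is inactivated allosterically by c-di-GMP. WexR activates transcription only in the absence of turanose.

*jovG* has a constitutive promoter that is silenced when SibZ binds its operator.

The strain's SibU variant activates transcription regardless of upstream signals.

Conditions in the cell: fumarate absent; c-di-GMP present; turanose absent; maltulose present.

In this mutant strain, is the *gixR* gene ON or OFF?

ON

c-di-GMP is present, so SibZ is inactive.
With no repressor bound, *jovG* is transcribed.
So JovG is produced and active.
With repressor JovG bound, *nolF* is not transcribed.
So NolF is not produced.
SibU is constitutively active in this strain.
No repressor is bound and SibU is active, so *holM* is transcribed.
So HolM is produced and active.
Maltulose is present, so MibL is inactive.
Required activator MibL is absent, so *lomU* is not transcribed.
So LomU is not produced.
With no repressor bound, *nerH* is transcribed.
So NerH is produced and active.
No repressor is bound and HolM and NerH are active, so *gixR* is transcribed.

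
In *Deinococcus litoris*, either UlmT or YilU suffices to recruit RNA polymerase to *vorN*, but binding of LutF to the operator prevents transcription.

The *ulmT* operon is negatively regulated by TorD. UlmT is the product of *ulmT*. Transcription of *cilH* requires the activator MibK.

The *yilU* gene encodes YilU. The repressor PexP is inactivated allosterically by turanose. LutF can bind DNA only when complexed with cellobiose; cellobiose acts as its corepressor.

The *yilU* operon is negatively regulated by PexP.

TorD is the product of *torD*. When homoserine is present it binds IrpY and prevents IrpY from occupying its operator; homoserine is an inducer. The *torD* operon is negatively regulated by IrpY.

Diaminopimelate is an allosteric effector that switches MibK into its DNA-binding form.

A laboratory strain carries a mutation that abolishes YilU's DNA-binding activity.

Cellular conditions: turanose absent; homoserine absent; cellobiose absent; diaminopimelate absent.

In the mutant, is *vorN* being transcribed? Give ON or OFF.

ON

Cellobiose is absent, so LutF is inactive.
Homoserine is absent, so IrpY is active.
With repressor IrpY bound, *torD* is not transcribed.
So TorD is not produced.
With no repressor bound, *ulmT* is transcribed.
So UlmT is produced and active.
YilU is non-functional in this strain, so it has no effect.
Activator UlmT is present, so *vorN* is transcribed.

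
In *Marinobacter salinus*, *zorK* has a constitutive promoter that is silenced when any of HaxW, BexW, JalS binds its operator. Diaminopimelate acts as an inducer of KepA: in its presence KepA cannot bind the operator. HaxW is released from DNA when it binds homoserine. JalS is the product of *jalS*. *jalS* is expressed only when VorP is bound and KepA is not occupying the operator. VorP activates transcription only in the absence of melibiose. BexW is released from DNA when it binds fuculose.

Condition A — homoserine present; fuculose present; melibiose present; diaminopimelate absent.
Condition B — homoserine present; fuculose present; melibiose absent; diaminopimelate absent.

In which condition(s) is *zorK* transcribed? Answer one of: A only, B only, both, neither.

Condition A:
Homoserine is present, so HaxW is inactive.
Fuculose is present, so BexW is inactive.
Melibiose is present, so VorP is inactive.
Diaminopimelate is absent, so KepA is active.
With repressor KepA bound, *jalS* is not transcribed.
So JalS is not produced.
With no repressor bound, *zorK* is transcribed.
→ *zorK* is ON in A.
Condition B:
Homoserine is present, so HaxW is inactive.
Fuculose is present, so BexW is inactive.
Melibiose is absent, so VorP is active.
Diaminopimelate is absent, so KepA is active.
With repressor KepA bound, *jalS* is not transcribed.
So JalS is not produced.
With no repressor bound, *zorK* is transcribed.
→ *zorK* is ON in B.

both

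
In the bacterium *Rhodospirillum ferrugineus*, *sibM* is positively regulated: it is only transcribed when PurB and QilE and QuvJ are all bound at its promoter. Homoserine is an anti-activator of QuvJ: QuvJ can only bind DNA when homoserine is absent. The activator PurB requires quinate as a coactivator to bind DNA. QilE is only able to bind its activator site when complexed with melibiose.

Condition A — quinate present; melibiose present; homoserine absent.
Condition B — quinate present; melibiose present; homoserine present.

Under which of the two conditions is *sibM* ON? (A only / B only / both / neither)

A only

Condition A:
Quinate is present, so PurB is active.
Melibiose is present, so QilE is active.
Homoserine is absent, so QuvJ is active.
No repressor is bound and PurB and QilE and QuvJ are active, so *sibM* is transcribed.
→ *sibM* is ON in A.
Condition B:
Quinate is present, so PurB is active.
Melibiose is present, so QilE is active.
Homoserine is present, so QuvJ is inactive.
Required activator QuvJ is absent, so *sibM* is not transcribed.
→ *sibM* is OFF in B.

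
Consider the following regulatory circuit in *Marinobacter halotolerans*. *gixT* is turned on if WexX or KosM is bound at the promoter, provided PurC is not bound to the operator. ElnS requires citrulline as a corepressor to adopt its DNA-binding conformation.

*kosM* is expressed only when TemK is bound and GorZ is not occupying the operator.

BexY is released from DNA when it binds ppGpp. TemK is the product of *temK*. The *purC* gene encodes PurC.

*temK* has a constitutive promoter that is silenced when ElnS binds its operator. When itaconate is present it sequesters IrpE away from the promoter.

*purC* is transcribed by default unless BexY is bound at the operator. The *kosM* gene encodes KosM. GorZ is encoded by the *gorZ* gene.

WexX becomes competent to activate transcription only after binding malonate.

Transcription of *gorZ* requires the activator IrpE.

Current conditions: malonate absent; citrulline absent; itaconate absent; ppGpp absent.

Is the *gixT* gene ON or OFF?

OFF

ppGpp is absent, so BexY is active.
With repressor BexY bound, *purC* is not transcribed.
So PurC is not produced.
Malonate is absent, so WexX is inactive.
Itaconate is absent, so IrpE is active.
No repressor is bound and IrpE is active, so *gorZ* is transcribed.
So GorZ is produced and active.
Citrulline is absent, so ElnS is inactive.
With no repressor bound, *temK* is transcribed.
So TemK is produced and active.
With repressor GorZ bound, *kosM* is not transcribed.
So KosM is not produced.
No activator is available at the *gixT* promoter, so *gixT* is not transcribed.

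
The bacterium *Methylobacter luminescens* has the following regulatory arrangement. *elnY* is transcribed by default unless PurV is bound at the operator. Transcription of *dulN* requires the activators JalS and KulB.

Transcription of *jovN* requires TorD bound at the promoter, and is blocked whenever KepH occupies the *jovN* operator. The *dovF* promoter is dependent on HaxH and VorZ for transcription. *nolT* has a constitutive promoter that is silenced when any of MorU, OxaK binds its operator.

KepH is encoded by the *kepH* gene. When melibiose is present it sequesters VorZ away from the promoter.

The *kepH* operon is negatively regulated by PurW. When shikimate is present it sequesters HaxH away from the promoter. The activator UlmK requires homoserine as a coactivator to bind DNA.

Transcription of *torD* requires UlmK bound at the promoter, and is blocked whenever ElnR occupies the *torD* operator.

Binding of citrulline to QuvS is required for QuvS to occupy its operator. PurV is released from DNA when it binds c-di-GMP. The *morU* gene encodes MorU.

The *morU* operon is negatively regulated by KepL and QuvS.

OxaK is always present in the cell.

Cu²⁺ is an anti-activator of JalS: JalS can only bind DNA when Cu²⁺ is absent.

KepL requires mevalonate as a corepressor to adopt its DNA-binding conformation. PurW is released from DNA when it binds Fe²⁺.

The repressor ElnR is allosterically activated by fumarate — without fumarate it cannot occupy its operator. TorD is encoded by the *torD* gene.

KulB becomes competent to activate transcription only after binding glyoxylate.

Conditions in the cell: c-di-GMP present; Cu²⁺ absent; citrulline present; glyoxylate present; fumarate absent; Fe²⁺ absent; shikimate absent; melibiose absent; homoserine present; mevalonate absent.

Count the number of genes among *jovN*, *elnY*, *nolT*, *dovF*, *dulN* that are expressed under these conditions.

4

Fe²⁺ is absent, so PurW is active.
With repressor PurW bound, *kepH* is not transcribed.
So KepH is not produced.
Homoserine is present, so UlmK is active.
Fumarate is absent, so ElnR is inactive.
No repressor is bound and UlmK is active, so *torD* is transcribed.
So TorD is produced and active.
No repressor is bound and TorD is active, so *jovN* is transcribed.
→ *jovN* is ON.
c-di-GMP is present, so PurV is inactive.
With no repressor bound, *elnY* is transcribed.
→ *elnY* is ON.
Mevalonate is absent, so KepL is inactive.
Citrulline is present, so QuvS is active.
With repressor QuvS bound, *morU* is not transcribed.
So MorU is not produced.
OxaK is produced constitutively and is active.
With repressor OxaK bound, *nolT* is not transcribed.
→ *nolT* is OFF.
Shikimate is absent, so HaxH is active.
Melibiose is absent, so VorZ is active.
No repressor is bound and HaxH and VorZ are active, so *dovF* is transcribed.
→ *dovF* is ON.
Cu²⁺ is absent, so JalS is active.
Glyoxylate is present, so KulB is active.
No repressor is bound and JalS and KulB are active, so *dulN* is transcribed.
→ *dulN* is ON.
4 of the 5 genes are transcribed.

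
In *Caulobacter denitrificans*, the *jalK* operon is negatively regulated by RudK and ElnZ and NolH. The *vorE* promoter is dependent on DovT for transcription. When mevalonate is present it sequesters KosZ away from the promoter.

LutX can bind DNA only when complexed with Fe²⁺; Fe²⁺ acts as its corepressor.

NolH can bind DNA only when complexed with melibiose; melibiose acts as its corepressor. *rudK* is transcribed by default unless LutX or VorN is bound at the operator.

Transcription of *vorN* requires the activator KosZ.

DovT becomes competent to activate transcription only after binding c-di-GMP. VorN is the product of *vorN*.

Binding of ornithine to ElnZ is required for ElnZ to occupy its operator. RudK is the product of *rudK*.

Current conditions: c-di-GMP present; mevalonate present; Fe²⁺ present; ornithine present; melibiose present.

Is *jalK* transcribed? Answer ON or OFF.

OFF

Fe²⁺ is present, so LutX is active.
Mevalonate is present, so KosZ is inactive.
Required activator KosZ is absent, so *vorN* is not transcribed.
So VorN is not produced.
With repressor LutX bound, *rudK* is not transcribed.
So RudK is not produced.
Ornithine is present, so ElnZ is active.
Melibiose is present, so NolH is active.
With repressor ElnZ bound, *jalK* is not transcribed.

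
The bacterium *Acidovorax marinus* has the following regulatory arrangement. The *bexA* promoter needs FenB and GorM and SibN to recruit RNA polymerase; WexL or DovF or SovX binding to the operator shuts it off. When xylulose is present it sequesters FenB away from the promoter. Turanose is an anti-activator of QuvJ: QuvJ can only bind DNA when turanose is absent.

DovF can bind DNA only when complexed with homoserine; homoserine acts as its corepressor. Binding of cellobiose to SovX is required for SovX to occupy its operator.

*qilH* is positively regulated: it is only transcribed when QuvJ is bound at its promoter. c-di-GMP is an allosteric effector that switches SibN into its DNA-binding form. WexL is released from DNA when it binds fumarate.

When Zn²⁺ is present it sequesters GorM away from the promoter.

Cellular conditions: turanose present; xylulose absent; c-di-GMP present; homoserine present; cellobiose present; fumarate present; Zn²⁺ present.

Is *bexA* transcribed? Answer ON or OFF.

OFF

Fumarate is present, so WexL is inactive.
Homoserine is present, so DovF is active.
Xylulose is absent, so FenB is active.
Cellobiose is present, so SovX is active.
Zn²⁺ is present, so GorM is inactive.
c-di-GMP is present, so SibN is active.
With repressor DovF bound, *bexA* is not transcribed.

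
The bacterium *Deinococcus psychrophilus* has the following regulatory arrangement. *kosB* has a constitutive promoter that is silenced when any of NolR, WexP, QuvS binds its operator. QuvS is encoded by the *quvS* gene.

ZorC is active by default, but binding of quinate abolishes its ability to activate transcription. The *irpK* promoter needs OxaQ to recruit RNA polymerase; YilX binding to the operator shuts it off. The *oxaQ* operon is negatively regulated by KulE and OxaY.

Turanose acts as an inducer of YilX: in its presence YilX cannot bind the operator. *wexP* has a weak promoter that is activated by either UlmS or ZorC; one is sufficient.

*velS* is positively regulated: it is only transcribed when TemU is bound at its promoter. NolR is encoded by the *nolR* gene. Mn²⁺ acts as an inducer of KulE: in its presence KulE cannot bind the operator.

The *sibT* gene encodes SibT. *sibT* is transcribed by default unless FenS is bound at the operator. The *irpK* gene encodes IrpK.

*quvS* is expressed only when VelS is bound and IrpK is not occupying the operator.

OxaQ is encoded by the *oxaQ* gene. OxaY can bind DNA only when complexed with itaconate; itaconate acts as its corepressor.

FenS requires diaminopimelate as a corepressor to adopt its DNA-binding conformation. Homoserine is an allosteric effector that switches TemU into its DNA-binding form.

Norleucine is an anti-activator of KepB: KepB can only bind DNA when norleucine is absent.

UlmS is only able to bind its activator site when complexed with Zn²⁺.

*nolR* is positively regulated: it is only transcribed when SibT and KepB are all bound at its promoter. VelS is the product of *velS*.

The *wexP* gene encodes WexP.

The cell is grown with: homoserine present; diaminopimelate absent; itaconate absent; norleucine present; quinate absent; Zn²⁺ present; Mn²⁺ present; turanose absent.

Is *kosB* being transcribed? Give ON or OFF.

OFF

Diaminopimelate is absent, so FenS is inactive.
With no repressor bound, *sibT* is transcribed.
So SibT is produced and active.
Norleucine is present, so KepB is inactive.
Required activator KepB is absent, so *nolR* is not transcribed.
So NolR is not produced.
Zn²⁺ is present, so UlmS is active.
Quinate is absent, so ZorC is active.
Activator UlmS is present, so *wexP* is transcribed.
So WexP is produced and active.
Mn²⁺ is present, so KulE is inactive.
Itaconate is absent, so OxaY is inactive.
With no repressor bound, *oxaQ* is transcribed.
So OxaQ is produced and active.
Turanose is absent, so YilX is active.
With repressor YilX bound, *irpK* is not transcribed.
So IrpK is not produced.
Homoserine is present, so TemU is active.
No repressor is bound and TemU is active, so *velS* is transcribed.
So VelS is produced and active.
No repressor is bound and VelS is active, so *quvS* is transcribed.
So QuvS is produced and active.
With repressor WexP bound, *kosB* is not transcribed.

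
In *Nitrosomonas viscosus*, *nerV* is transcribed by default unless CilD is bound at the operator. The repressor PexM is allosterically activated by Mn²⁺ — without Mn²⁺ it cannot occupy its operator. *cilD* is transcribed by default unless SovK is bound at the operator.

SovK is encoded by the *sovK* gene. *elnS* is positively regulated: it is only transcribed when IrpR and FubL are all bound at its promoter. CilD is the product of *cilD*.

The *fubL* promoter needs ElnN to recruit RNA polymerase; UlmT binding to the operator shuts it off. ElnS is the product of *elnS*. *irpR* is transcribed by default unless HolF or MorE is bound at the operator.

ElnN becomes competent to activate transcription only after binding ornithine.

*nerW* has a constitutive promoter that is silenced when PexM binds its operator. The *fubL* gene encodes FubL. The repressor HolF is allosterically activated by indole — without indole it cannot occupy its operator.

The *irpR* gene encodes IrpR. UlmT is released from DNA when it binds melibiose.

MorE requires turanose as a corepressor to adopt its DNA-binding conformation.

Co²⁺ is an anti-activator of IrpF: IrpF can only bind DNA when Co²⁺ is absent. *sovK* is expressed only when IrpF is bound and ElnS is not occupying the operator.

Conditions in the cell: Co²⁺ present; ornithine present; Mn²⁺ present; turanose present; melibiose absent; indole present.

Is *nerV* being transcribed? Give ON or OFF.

OFF

Indole is present, so HolF is active.
Turanose is present, so MorE is active.
With repressor HolF bound, *irpR* is not transcribed.
So IrpR is not produced.
Melibiose is absent, so UlmT is active.
Ornithine is present, so ElnN is active.
With repressor UlmT bound, *fubL* is not transcribed.
So FubL is not produced.
Required activator IrpR is absent, so *elnS* is not transcribed.
So ElnS is not produced.
Co²⁺ is present, so IrpF is inactive.
Required activator IrpF is absent, so *sovK* is not transcribed.
So SovK is not produced.
With no repressor bound, *cilD* is transcribed.
So CilD is produced and active.
With repressor CilD bound, *nerV* is not transcribed.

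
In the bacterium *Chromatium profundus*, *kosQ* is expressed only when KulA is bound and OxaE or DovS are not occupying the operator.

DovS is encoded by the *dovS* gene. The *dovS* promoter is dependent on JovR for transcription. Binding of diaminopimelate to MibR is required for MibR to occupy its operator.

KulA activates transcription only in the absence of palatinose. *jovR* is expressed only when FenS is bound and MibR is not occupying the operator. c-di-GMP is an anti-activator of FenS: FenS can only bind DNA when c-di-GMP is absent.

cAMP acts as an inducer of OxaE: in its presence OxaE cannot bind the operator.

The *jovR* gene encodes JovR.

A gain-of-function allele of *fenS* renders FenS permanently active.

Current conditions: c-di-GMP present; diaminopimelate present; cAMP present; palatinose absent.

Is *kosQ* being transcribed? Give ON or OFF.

ON

Palatinose is absent, so KulA is active.
cAMP is present, so OxaE is inactive.
Diaminopimelate is present, so MibR is active.
FenS is constitutively active in this strain.
With repressor MibR bound, *jovR* is not transcribed.
So JovR is not produced.
Required activator JovR is absent, so *dovS* is not transcribed.
So DovS is not produced.
No repressor is bound and KulA is active, so *kosQ* is transcribed.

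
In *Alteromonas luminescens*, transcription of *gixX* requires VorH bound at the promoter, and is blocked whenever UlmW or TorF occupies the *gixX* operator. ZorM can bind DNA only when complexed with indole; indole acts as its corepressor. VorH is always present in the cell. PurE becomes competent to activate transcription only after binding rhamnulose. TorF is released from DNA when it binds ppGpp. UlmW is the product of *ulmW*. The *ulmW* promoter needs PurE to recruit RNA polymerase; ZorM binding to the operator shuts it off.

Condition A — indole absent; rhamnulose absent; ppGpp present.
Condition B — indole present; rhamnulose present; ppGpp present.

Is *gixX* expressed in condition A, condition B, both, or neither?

both

Condition A:
VorH is produced constitutively and is active.
Indole is absent, so ZorM is inactive.
Rhamnulose is absent, so PurE is inactive.
Required activator PurE is absent, so *ulmW* is not transcribed.
So UlmW is not produced.
ppGpp is present, so TorF is inactive.
No repressor is bound and VorH is active, so *gixX* is transcribed.
→ *gixX* is ON in A.
Condition B:
VorH is produced constitutively and is active.
Indole is present, so ZorM is active.
Rhamnulose is present, so PurE is active.
With repressor ZorM bound, *ulmW* is not transcribed.
So UlmW is not produced.
ppGpp is present, so TorF is inactive.
No repressor is bound and VorH is active, so *gixX* is transcribed.
→ *gixX* is ON in B.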